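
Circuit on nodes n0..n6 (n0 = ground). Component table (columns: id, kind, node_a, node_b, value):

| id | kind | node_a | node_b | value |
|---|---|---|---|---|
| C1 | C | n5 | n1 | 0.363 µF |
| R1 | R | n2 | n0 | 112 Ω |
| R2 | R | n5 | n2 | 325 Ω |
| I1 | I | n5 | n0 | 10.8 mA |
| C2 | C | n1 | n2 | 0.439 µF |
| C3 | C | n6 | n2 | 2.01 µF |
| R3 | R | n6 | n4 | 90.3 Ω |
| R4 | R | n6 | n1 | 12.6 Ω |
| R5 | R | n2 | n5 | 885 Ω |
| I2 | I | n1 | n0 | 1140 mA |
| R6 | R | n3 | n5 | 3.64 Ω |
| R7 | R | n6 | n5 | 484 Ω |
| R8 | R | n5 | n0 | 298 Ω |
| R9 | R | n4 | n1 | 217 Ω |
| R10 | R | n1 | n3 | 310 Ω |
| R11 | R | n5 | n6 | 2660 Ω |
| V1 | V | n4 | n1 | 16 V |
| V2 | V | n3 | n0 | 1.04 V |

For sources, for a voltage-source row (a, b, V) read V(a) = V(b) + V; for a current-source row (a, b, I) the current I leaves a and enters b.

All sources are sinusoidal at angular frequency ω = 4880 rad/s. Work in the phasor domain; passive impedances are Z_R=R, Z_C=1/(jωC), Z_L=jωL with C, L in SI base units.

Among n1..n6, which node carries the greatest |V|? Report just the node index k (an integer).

Apply KCL at each of the 6 non-ground nodes and solve the resulting linear system.
Node n1: branches {C1, C2, R4, I2, R9, R10, V1} → V_1 = -71.15+46.25j
Node n2: branches {R1, R2, C2, C3, R5} → V_2 = -51.69-10.51j
Node n3: branches {R6, R10, V2} → V_3 = 1.040+0.000j
Node n4: branches {R3, R9, V1} → V_4 = -55.15+46.25j
Node n5: branches {C1, R2, I1, R5, R6, R7, R8, R11} → V_5 = -0.6139-0.1991j
Node n6: branches {C3, R3, R4, R7, R11} → V_6 = -61.42+46.05j
Source currents: i(V1)=-0.1431-0.002141j, i(V2)=-0.6872+0.09447j

1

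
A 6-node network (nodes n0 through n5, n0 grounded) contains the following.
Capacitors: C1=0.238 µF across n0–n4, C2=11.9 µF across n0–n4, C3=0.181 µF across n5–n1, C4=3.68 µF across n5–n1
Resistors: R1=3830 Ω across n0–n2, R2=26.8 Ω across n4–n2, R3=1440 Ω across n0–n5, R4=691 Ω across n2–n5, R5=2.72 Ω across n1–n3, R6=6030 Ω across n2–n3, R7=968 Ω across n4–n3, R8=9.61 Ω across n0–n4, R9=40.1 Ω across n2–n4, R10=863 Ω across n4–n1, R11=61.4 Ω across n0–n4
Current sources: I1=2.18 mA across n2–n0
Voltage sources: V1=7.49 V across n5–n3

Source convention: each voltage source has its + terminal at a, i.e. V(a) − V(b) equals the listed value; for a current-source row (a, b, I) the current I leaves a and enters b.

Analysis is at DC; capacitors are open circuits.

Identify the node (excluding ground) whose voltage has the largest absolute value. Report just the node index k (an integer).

Element admittances at DC:
  Y(C1) = 0.000 S between n0,n4
  Y(R1) = 0.0002611 S between n0,n2
  Y(C2) = 0.000 S between n0,n4
  Y(R2) = 0.03731 S between n4,n2
  I1: injects 0.00218 A into n0 (from n2)
  Y(C3) = 0.000 S between n5,n1
  Y(R3) = 0.0006944 S between n0,n5
  Y(R4) = 0.001447 S between n2,n5
  Y(R5) = 0.3676 S between n1,n3
  Y(R6) = 0.0001658 S between n2,n3
  Y(R7) = 0.001033 S between n4,n3
  Y(R8) = 0.1041 S between n0,n4
  Y(C4) = 0.000 S between n5,n1
  Y(R9) = 0.02494 S between n2,n4
  Y(R10) = 0.001159 S between n4,n1
  Y(R11) = 0.01629 S between n0,n4
  V1: constraint V(n5)−V(n3) = 7.49
Assemble and solve the 6×6 MNA system:
  V(n1)=-3.575  V(n2)=0.005371  V(n3)=-3.586  V(n4)=-0.04065  V(n5)=3.904
  i(V1)=-0.008353

5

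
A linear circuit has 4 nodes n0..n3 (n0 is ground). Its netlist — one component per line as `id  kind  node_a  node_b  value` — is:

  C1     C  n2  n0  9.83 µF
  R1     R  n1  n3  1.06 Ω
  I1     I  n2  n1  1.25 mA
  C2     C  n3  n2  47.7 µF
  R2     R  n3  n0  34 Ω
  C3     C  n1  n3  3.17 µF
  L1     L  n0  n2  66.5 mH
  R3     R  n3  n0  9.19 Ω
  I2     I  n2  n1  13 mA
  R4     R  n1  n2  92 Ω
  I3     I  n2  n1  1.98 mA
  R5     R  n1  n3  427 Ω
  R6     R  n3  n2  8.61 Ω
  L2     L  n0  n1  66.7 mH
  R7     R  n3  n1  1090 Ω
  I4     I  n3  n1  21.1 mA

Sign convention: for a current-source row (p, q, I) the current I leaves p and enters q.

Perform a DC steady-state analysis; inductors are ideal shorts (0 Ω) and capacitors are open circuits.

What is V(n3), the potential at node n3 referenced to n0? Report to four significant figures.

Element admittances at DC:
  Y(C1) = 0.000 S between n2,n0
  Y(R1) = 0.9434 S between n1,n3
  I1: injects 0.00125 A into n1 (from n2)
  Y(C2) = 0.000 S between n3,n2
  Y(R2) = 0.02941 S between n3,n0
  Y(C3) = 0.000 S between n1,n3
  L1: short n0↔n2 (DC inductor)
  Y(R3) = 0.1088 S between n3,n0
  I2: injects 0.013 A into n1 (from n2)
  Y(R4) = 0.01087 S between n1,n2
  I3: injects 0.00198 A into n1 (from n2)
  Y(R5) = 0.002342 S between n1,n3
  Y(R6) = 0.1161 S between n3,n2
  L2: short n0↔n1 (DC inductor)
  Y(R7) = 0.0009174 S between n3,n1
  I4: injects 0.0211 A into n1 (from n3)
Assemble and solve the 5×5 MNA system:
  V(n1)=0.000  V(n2)=0.000  V(n3)=-0.01757
  i(L1)=0.01827  i(L2)=-0.02070

-0.01757 V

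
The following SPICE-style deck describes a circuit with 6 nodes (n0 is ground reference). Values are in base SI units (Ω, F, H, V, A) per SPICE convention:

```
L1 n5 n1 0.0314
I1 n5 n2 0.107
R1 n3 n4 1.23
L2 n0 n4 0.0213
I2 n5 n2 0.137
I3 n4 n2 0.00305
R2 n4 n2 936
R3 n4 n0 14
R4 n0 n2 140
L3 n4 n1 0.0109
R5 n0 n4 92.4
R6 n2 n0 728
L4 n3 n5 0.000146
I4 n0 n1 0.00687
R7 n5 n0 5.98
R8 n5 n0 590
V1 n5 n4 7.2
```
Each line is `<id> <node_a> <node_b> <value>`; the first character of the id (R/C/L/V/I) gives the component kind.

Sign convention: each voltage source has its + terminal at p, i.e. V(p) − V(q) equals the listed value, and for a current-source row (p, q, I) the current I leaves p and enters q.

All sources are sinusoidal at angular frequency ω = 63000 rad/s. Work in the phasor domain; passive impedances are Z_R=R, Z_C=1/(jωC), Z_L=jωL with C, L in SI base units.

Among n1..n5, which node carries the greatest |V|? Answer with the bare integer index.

Apply KCL at each of the 5 non-ground nodes and solve the resulting linear system.
Node n1: branches {L1, L3, I4} → V_1 = -3.812+3.485j
Node n2: branches {I1, I2, I3, R2, R4, R6} → V_2 = 25.14-0.001867j
Node n3: branches {R1, L4} → V_3 = -5.541-0.9627j
Node n4: branches {R1, L2, I3, R2, R3, L3, R5, V1} → V_4 = -5.667-0.01675j
Node n5: branches {L1, I1, I2, L4, R7, R8, V1} → V_5 = 1.533-0.01675j
Source currents: i(V1)=-0.6040+0.7746j

2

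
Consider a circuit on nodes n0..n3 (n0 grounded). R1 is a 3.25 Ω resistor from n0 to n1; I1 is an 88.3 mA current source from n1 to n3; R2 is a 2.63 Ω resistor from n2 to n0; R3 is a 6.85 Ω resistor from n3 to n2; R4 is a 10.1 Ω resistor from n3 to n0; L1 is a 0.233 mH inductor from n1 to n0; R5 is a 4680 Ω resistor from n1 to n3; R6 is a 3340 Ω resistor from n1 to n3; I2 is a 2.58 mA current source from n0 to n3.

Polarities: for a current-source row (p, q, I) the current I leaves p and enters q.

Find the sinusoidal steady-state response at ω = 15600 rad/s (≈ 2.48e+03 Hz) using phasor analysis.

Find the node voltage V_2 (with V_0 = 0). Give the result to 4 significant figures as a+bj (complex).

MNA unknowns: 3 node voltages V₁..V_3
R1: Y=0.3077+0.000j on G[0,1]
I1: z[1]−=0.0883, z[3]+=0.0883
R2: Y=0.3802+0.000j on G[2,0]
R3: Y=0.1460+0.000j on G[3,2]
R4: Y=0.09901+0.000j on G[3,0]
L1: Y=0.000-0.2751j on G[1,0]
R5: Y=0.0002137+0.000j on G[1,3]
R6: Y=0.0002994+0.000j on G[1,3]
I2: z[0]−=0.00258, z[3]+=0.00258
solve → V1=-0.1590-0.1420j, V2=0.1229-9.857e-05j, V3=0.4429-0.0003553j

0.1229-9.857e-05j V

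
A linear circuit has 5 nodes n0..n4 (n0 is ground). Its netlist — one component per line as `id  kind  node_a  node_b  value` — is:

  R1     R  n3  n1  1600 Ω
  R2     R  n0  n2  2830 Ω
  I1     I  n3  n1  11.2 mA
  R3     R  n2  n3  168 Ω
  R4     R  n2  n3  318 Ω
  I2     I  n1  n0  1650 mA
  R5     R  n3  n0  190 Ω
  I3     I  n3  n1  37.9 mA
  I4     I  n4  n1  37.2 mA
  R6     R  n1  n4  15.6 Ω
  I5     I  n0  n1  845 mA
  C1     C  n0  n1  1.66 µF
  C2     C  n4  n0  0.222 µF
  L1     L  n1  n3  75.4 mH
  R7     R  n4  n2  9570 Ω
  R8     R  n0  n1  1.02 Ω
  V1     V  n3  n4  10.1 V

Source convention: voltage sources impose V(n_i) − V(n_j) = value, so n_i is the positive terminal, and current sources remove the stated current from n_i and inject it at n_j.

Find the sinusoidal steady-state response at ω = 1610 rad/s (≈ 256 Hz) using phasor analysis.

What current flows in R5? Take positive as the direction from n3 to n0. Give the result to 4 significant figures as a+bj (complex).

Apply KCL at each of the 4 non-ground nodes and solve the resulting linear system.
Node n1: branches {R1, I1, I2, I3, I4, R6, I5, C1, L1, R8} → V_1 = -0.8612-0.001945j
Node n2: branches {R2, R3, R4, R7} → V_2 = 6.708+0.9088j
Node n3: branches {R1, I1, R3, R4, R5, I3, L1, V1} → V_3 = 7.081+0.9437j
Node n4: branches {I4, R6, C2, R7, V1} → V_4 = -3.019+0.9437j
Source currents: i(V1)=-0.1025+0.05955j

0.03727+0.004967j A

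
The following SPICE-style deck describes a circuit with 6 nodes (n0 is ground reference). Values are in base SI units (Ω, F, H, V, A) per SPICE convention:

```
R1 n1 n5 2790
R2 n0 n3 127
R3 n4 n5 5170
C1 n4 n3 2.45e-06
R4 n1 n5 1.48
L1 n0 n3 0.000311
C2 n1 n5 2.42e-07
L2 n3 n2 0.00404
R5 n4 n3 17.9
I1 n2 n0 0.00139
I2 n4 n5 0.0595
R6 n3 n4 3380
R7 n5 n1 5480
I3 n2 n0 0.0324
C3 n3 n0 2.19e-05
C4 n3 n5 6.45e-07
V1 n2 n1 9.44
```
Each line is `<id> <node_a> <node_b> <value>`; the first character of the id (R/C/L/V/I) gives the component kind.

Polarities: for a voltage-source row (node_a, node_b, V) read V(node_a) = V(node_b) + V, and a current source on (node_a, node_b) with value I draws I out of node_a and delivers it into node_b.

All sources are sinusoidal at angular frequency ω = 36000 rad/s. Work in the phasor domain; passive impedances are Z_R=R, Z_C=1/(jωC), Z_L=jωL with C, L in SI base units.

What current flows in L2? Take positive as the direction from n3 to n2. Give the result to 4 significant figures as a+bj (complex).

Apply KCL at each of the 5 non-ground nodes and solve the resulting linear system.
Node n1: branches {R1, R4, C2, R7, V1} → V_1 = 3.944-1.280j
Node n2: branches {L2, I1, I3, V1} → V_2 = 13.38-1.280j
Node n3: branches {R2, C1, L1, L2, R5, R6, C3, C4} → V_3 = -0.0005443+0.04833j
Node n4: branches {R3, C1, R5, I2, R6} → V_4 = -0.3049+0.5197j
Node n5: branches {R1, R3, R4, C2, I2, R7, C4} → V_5 = 3.979-1.417j
Source currents: i(V1)=-0.02466+0.09203j

0.009133+0.09203j A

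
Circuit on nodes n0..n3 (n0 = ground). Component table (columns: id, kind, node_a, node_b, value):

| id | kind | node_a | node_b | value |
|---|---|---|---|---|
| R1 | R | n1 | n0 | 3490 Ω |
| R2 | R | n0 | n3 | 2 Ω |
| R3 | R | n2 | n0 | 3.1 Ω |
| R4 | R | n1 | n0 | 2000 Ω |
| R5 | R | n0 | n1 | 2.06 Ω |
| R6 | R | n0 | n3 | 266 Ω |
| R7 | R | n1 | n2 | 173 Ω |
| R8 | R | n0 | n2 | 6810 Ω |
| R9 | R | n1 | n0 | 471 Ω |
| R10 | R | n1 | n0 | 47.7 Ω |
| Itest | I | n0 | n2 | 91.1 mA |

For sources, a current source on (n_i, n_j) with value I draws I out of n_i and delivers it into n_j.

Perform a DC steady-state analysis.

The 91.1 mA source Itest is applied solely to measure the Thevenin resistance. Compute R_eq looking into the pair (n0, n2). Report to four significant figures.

R_eq = 3.045 Ω

Apply KCL at each of the 3 non-ground nodes and solve the resulting linear system.
Node n1: branches {R1, R4, R5, R7, R9, R10} → V_1 = 0.003113
Node n2: branches {R3, R7, R8, Itest} → V_2 = 0.2774
Node n3: branches {R2, R6} → V_3 = 0.000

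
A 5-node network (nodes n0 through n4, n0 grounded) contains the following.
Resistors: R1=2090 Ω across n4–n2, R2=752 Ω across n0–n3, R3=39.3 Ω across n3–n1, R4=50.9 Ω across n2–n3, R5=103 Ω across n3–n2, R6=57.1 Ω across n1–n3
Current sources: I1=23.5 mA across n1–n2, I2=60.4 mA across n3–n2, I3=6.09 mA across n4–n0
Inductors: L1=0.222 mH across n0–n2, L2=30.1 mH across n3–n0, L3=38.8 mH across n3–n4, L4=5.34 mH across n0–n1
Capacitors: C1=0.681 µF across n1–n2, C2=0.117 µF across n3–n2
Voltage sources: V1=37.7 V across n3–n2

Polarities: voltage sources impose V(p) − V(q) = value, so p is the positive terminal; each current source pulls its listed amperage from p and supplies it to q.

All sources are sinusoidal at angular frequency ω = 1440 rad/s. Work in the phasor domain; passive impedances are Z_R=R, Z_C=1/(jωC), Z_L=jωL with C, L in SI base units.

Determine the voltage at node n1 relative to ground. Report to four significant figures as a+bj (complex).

3.807+10.96j V

Element admittances at ω=1440 rad/s:
  Y(R1) = 0.0004785+0.000j S between n4,n2
  Y(R2) = 0.001330+0.000j S between n0,n3
  Y(R3) = 0.02545+0.000j S between n3,n1
  I1: injects 0.0235 A into n2 (from n1)
  Y(L1) = 0.000-3.128j S between n0,n2
  Y(L2) = 0.000-0.02307j S between n3,n0
  Y(L3) = 0.000-0.01790j S between n3,n4
  Y(L4) = 0.000-0.1300j S between n0,n1
  Y(C1) = 0.000+0.0009806j S between n1,n2
  Y(R4) = 0.01965+0.000j S between n2,n3
  Y(C2) = 0.000+0.0001685j S between n3,n2
  I2: injects 0.0604 A into n2 (from n3)
  Y(R5) = 0.009709+0.000j S between n3,n2
  I3: injects 0.00609 A into n0 (from n4)
  Y(R6) = 0.01751+0.000j S between n1,n3
  V1: constraint V(n3)−V(n2) = 37.7
Assemble and solve the 5×5 MNA system:
  V(n1)=3.807+10.96j  V(n2)=-0.4333-0.4699j  V(n3)=37.27-0.4699j  V(n4)=37.23-1.817j
  i(V1)=-2.667+1.346j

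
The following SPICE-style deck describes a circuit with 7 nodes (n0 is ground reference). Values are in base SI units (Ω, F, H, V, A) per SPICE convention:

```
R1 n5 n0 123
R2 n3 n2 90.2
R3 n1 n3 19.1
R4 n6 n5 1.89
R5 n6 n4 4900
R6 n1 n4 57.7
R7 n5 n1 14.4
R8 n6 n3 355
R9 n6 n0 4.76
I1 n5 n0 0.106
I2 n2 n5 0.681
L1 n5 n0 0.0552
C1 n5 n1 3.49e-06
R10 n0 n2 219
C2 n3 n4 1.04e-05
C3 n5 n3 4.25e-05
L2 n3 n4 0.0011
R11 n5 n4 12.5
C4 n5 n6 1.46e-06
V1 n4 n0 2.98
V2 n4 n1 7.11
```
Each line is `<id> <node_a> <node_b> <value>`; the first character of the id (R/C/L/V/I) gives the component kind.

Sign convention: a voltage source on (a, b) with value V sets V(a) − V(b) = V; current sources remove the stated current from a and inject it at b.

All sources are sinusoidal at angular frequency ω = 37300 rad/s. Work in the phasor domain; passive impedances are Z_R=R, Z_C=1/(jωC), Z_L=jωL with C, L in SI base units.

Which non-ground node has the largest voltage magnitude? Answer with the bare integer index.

2

MNA unknowns: 6 node voltages V₁..V_6 plus 2 source currents (V1, V2)
R1: Y=0.008130+0.000j on G[5,0]
R2: Y=0.01109+0.000j on G[3,2]
R3: Y=0.05236+0.000j on G[1,3]
R4: Y=0.5291+0.000j on G[6,5]
R5: Y=0.0002041+0.000j on G[6,4]
R6: Y=0.01733+0.000j on G[1,4]
R7: Y=0.06944+0.000j on G[5,1]
R8: Y=0.002817+0.000j on G[6,3]
R9: Y=0.2101+0.000j on G[6,0]
I1: z[5]−=0.106, z[0]+=0.106
I2: z[2]−=0.681, z[5]+=0.681
L1: Y=0.000-0.0004857j on G[5,0]
C1: Y=0.000+0.1302j on G[5,1]
R10: Y=0.004566+0.000j on G[0,2]
C2: Y=0.000+0.3879j on G[3,4]
C3: Y=0.000+1.585j on G[5,3]
L2: Y=0.000-0.02437j on G[3,4]
R11: Y=0.08000+0.000j on G[5,4]
C4: Y=0.000+0.05446j on G[5,6]
V1: row V4−V0=2.98, i_V1 at 4,0
V2: row V4−V1=7.11, i_V2 at 4,1
solve → V1=-4.130+0.000j, V2=-42.91+0.5385j, V3=0.8484+0.7603j, V4=2.980+0.000j, V5=0.3870+0.4633j, V6=0.2710+0.3416j
aux → i_V1=0.02961-0.07781j, i_V2=-0.6372-0.6600j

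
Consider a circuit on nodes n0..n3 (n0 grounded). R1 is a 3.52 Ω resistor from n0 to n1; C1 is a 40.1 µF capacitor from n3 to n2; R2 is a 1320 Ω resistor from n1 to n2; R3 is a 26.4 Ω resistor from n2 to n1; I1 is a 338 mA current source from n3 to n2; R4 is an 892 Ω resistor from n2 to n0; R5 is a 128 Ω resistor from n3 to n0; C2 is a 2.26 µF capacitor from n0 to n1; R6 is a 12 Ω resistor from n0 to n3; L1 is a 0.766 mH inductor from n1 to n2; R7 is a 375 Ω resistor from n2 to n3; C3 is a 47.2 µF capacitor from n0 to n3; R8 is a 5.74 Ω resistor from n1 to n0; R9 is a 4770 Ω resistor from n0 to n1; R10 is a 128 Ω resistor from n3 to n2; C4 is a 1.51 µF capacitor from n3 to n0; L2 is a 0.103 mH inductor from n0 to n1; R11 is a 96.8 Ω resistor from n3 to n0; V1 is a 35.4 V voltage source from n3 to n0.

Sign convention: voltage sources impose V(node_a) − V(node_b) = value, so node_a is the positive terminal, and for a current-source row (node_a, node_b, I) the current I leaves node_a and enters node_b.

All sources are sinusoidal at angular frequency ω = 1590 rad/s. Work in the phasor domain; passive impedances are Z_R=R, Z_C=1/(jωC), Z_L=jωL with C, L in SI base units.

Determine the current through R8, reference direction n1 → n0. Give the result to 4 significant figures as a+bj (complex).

Apply KCL at each of the 3 non-ground nodes and solve the resulting linear system.
Node n1: branches {R1, R2, R3, C2, L1, R8, R9, L2} → V_1 = -0.3896+0.1655j
Node n2: branches {C1, R2, R3, I1, R4, L1, R7, R10} → V_2 = -3.324+1.316j
Node n3: branches {C1, I1, R5, R6, R7, C3, R10, C4, R11, V1} → V_3 = 35.40+0.000j
Source currents: i(V1)=-4.420-5.197j

-0.06788+0.02884j A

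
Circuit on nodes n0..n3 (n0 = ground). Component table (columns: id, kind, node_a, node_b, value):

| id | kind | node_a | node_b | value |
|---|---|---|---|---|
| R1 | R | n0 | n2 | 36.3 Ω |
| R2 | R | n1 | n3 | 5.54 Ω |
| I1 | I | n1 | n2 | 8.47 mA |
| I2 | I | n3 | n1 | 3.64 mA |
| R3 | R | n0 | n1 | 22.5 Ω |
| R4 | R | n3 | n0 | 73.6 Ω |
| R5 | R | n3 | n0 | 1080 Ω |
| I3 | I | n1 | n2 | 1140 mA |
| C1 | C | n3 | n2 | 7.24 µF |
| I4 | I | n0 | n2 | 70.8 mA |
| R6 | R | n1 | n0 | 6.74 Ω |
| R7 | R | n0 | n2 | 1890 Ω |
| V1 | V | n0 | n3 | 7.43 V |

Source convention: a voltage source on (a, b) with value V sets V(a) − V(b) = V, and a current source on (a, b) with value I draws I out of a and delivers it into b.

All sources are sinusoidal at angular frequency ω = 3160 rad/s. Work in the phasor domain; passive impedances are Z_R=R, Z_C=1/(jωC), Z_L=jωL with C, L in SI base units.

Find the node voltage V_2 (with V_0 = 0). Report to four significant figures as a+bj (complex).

23.13-24.90j V

MNA unknowns: 3 node voltages V₁..V_3 plus 1 source current (V1)
R1: Y=0.02755+0.000j on G[0,2]
R2: Y=0.1805+0.000j on G[1,3]
I1: z[1]−=0.00847, z[2]+=0.00847
I2: z[3]−=0.00364, z[1]+=0.00364
R3: Y=0.04444+0.000j on G[0,1]
R4: Y=0.01359+0.000j on G[3,0]
R5: Y=0.0009259+0.000j on G[3,0]
I3: z[1]−=1.14, z[2]+=1.14
C1: Y=0.000+0.02288j on G[3,2]
I4: z[0]−=0.0708, z[2]+=0.0708
R6: Y=0.1484+0.000j on G[1,0]
R7: Y=0.0005291+0.000j on G[0,2]
V1: row V0−V3=7.43, i_V1 at 0,3
solve → V1=-6.659+0.000j, V2=23.13-24.90j, V3=-7.430+0.000j
aux → i_V1=-0.8131-0.6992j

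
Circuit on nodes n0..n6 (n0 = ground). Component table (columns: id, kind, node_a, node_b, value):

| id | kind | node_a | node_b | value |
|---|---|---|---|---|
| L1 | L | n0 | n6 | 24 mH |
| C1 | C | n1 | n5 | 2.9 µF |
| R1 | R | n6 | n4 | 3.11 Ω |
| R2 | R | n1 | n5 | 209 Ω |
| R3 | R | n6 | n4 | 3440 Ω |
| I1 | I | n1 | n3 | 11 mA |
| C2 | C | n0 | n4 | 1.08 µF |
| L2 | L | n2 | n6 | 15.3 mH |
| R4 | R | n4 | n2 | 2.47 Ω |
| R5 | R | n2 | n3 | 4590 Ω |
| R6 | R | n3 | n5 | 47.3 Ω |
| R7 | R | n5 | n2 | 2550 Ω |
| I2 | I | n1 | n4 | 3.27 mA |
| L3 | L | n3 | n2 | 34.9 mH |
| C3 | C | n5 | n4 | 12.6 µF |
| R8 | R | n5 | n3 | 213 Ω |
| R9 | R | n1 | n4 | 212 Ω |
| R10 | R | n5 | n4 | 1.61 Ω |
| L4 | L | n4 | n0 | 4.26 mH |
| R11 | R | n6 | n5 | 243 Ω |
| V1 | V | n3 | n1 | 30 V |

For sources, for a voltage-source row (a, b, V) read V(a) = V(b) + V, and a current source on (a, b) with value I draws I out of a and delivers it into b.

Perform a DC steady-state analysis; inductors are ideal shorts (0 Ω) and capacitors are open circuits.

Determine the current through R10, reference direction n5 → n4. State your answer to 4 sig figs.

Apply KCL at each of the 6 non-ground nodes and solve the resulting linear system.
Node n1: branches {C1, R2, I1, I2, R9, V1} → V_1 = -30.00
Node n2: branches {L2, R4, R5, R7, L3} → V_2 = 0.000
Node n3: branches {I1, R5, R6, L3, R8, V1} → V_3 = 0.000
Node n4: branches {R1, R3, C2, R4, I2, C3, R9, R10, L4} → V_4 = 0.000
Node n5: branches {C1, R2, R6, R7, C3, R8, R10, R11} → V_5 = -0.2187
Node n6: branches {L1, R1, R3, L2, R11} → V_6 = 0.000
Source currents: i(L1)=-0.2741, i(L2)=0.2750, i(L3)=0.2751, i(L4)=-0.2741, i(V1)=-0.2697

-0.1359 A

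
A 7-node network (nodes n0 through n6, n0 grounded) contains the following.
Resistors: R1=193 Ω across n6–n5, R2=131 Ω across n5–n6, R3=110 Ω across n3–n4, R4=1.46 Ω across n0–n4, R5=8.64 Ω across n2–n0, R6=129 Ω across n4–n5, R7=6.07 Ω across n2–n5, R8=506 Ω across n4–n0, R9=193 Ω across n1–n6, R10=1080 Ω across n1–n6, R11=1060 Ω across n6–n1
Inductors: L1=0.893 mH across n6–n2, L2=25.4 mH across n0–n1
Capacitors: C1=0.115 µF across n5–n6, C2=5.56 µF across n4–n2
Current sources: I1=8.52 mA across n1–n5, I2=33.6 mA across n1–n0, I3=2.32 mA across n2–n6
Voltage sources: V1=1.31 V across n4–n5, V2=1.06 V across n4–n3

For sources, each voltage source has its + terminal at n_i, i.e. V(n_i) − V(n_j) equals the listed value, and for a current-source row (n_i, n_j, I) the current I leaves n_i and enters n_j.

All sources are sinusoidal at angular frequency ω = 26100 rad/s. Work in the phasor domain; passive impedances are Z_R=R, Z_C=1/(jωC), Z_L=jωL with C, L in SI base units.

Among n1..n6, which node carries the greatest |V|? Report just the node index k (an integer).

1

MNA unknowns: 6 node voltages V₁..V_6 plus 2 source currents (V1, V2)
R1: Y=0.005181+0.000j on G[6,5]
R2: Y=0.007634+0.000j on G[5,6]
L1: Y=0.000-0.04291j on G[6,2]
C1: Y=0.000+0.003001j on G[5,6]
L2: Y=0.000-0.001508j on G[0,1]
I1: z[1]−=0.00852, z[5]+=0.00852
R3: Y=0.009091+0.000j on G[3,4]
R4: Y=0.6849+0.000j on G[0,4]
R5: Y=0.1157+0.000j on G[2,0]
I2: z[1]−=0.0336, z[0]+=0.0336
R6: Y=0.007752+0.000j on G[4,5]
C2: Y=0.000+0.1451j on G[4,2]
R7: Y=0.1647+0.000j on G[2,5]
R8: Y=0.001976+0.000j on G[4,0]
R9: Y=0.005181+0.000j on G[1,6]
I3: z[2]−=0.00232, z[6]+=0.00232
R10: Y=0.0009259+0.000j on G[1,6]
R11: Y=0.0009434+0.000j on G[6,1]
V1: row V4−V5=1.31, i_V1 at 4,5
V2: row V4−V3=1.06, i_V2 at 4,3
solve → V1=-6.162-2.060j, V2=-0.6878+0.3420j, V3=-0.9885-0.07116j, V4=0.07150-0.07116j, V5=-1.239-0.07116j, V6=-0.6289-0.7422j
aux → i_V1=-0.1192-0.06130j, i_V2=-0.009636+0.000j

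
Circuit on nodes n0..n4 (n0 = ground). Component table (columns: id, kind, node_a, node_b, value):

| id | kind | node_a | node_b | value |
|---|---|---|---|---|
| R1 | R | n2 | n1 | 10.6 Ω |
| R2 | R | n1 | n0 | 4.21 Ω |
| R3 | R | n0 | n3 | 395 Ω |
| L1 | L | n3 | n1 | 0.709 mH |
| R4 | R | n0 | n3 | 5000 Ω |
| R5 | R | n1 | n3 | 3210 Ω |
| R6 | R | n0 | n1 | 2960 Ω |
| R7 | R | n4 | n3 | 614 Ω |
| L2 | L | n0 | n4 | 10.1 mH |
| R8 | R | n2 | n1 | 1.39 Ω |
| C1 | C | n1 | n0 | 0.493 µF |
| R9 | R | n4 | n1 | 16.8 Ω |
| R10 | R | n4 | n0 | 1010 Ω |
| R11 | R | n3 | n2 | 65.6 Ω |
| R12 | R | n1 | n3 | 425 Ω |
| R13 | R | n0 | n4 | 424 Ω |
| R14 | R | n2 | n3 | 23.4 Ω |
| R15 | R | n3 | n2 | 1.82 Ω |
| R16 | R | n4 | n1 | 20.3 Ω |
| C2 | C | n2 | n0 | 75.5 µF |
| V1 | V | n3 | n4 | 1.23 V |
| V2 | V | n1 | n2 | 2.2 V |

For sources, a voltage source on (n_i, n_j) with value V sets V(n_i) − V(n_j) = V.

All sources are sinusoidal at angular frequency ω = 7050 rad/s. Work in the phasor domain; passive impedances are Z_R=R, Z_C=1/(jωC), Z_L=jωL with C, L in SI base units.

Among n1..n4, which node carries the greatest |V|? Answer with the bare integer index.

Element admittances at ω=7050 rad/s:
  Y(R1) = 0.09434+0.000j S between n2,n1
  Y(R2) = 0.2375+0.000j S between n1,n0
  Y(R3) = 0.002532+0.000j S between n0,n3
  Y(L1) = 0.000-0.2001j S between n3,n1
  Y(R4) = 0.0002000+0.000j S between n0,n3
  Y(R5) = 0.0003115+0.000j S between n1,n3
  Y(R6) = 0.0003378+0.000j S between n0,n1
  Y(R7) = 0.001629+0.000j S between n4,n3
  Y(L2) = 0.000-0.01404j S between n0,n4
  Y(R8) = 0.7194+0.000j S between n2,n1
  Y(C1) = 0.000+0.003476j S between n1,n0
  Y(R9) = 0.05952+0.000j S between n4,n1
  Y(R10) = 0.0009901+0.000j S between n4,n0
  Y(R11) = 0.01524+0.000j S between n3,n2
  Y(R12) = 0.002353+0.000j S between n1,n3
  Y(R13) = 0.002358+0.000j S between n0,n4
  Y(R14) = 0.04274+0.000j S between n2,n3
  Y(R15) = 0.5495+0.000j S between n3,n2
  Y(R16) = 0.04926+0.000j S between n4,n1
  Y(C2) = 0.000+0.5323j S between n2,n0
  V1: constraint V(n3)−V(n4) = 1.23
  V2: constraint V(n1)−V(n2) = 2.2
Assemble and solve the 6×6 MNA system:
  V(n1)=1.799+0.8032j  V(n2)=-0.4006+0.8032j  V(n3)=0.2496+0.3498j  V(n4)=-0.9804+0.3498j
  i(V1)=-0.3028-0.03439j  i(V2)=-2.613+0.06221j

1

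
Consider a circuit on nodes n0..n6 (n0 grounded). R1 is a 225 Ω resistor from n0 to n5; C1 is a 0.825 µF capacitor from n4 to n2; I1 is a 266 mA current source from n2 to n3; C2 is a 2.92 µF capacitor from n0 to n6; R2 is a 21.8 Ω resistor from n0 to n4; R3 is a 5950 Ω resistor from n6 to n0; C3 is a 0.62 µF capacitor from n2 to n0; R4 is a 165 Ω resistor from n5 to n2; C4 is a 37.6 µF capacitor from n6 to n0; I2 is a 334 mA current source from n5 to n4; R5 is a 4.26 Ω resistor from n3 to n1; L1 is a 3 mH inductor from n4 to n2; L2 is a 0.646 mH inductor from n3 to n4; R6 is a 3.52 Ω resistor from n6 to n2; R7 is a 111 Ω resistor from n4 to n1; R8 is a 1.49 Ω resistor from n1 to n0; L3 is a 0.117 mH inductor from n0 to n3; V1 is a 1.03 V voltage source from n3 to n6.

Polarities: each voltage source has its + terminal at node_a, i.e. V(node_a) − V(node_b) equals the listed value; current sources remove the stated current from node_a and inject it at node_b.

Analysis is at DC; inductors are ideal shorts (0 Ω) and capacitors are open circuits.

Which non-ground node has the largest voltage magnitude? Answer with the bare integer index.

5

Apply KCL at each of the 6 non-ground nodes and solve the resulting linear system.
Node n1: branches {R5, R7, R8} → V_1 = 0.000
Node n2: branches {C1, I1, C3, R4, L1, R6} → V_2 = 0.000
Node n3: branches {I1, R5, L2, L3, V1} → V_3 = 0.000
Node n4: branches {C1, R2, I2, L1, L2, R7} → V_4 = 0.000
Node n5: branches {R1, R4, I2} → V_5 = -31.79
Node n6: branches {C2, R3, C4, R6, V1} → V_6 = -1.030
Source currents: i(L1)=0.7513, i(L2)=0.4173, i(L3)=-0.1415, i(V1)=-0.2928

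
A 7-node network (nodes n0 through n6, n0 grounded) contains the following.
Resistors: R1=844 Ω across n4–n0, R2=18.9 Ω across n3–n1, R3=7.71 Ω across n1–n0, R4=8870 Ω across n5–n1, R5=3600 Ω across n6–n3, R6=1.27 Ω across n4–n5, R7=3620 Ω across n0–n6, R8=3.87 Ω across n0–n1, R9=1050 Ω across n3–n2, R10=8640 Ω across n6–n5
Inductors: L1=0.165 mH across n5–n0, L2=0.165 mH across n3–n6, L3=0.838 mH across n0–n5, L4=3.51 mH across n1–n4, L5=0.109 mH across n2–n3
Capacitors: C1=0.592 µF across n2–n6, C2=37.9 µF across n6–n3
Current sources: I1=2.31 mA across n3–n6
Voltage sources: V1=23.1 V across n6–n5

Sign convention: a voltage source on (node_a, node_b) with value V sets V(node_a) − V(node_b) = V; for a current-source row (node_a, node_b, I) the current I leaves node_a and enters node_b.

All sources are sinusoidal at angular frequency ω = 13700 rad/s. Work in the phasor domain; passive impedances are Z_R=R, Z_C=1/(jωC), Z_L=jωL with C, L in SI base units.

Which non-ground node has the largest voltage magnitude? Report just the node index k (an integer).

Apply KCL at each of the 6 non-ground nodes and solve the resulting linear system.
Node n1: branches {R2, R3, R4, R8, L4} → V_1 = 2.154+1.129j
Node n2: branches {C1, L5, R9} → V_2 = 18.98+9.051j
Node n3: branches {R2, L2, R5, C2, I1, L5, R9} → V_3 = 19.04+8.922j
Node n4: branches {R1, R6, L4} → V_4 = 0.8945-1.624j
Node n5: branches {L1, R4, R6, L3, R10, V1} → V_5 = 0.8232-1.594j
Node n6: branches {L2, R5, R7, C1, C2, I1, R10, V1} → V_6 = 23.92-1.594j
Source currents: i(V1)=-0.9028-0.4119j

6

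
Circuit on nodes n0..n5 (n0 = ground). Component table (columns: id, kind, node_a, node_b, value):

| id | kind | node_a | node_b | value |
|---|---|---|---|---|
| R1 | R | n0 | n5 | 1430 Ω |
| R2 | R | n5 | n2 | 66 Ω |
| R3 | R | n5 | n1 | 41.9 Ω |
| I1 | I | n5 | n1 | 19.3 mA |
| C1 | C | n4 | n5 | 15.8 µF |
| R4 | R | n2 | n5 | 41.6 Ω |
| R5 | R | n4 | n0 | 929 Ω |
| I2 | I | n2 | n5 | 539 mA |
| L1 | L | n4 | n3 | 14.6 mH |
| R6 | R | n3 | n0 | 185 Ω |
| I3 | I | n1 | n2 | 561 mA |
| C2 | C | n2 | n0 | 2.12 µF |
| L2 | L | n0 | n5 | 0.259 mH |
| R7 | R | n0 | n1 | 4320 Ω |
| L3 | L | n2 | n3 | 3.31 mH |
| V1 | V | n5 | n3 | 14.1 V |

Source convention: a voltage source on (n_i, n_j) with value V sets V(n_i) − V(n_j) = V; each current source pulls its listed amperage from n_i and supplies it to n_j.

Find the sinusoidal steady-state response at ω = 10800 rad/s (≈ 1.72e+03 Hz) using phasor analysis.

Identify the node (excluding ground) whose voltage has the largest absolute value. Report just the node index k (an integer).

Element admittances at ω=10800 rad/s:
  Y(R1) = 0.0006993+0.000j S between n0,n5
  Y(R2) = 0.01515+0.000j S between n5,n2
  Y(R3) = 0.02387+0.000j S between n5,n1
  I1: injects 0.0193 A into n1 (from n5)
  Y(C1) = 0.000+0.1706j S between n4,n5
  Y(R4) = 0.02404+0.000j S between n2,n5
  Y(R5) = 0.001076+0.000j S between n4,n0
  I2: injects 0.539 A into n5 (from n2)
  Y(L1) = 0.000-0.006342j S between n4,n3
  Y(R6) = 0.005405+0.000j S between n3,n0
  I3: injects 0.561 A into n2 (from n1)
  Y(C2) = 0.000+0.02290j S between n2,n0
  Y(L2) = 0.000-0.3575j S between n0,n5
  Y(R7) = 0.0002315+0.000j S between n0,n1
  Y(L3) = 0.000-0.02797j S between n2,n3
  V1: constraint V(n5)−V(n3) = 14.1
Assemble and solve the 6×6 MNA system:
  V(n1)=-22.47+0.9192j  V(n2)=-0.1894+10.96j  V(n3)=-14.09+0.9281j  V(n4)=0.5453+0.9317j  V(n5)=0.007116+0.9281j
  i(V1)=-0.3569+0.4868j

1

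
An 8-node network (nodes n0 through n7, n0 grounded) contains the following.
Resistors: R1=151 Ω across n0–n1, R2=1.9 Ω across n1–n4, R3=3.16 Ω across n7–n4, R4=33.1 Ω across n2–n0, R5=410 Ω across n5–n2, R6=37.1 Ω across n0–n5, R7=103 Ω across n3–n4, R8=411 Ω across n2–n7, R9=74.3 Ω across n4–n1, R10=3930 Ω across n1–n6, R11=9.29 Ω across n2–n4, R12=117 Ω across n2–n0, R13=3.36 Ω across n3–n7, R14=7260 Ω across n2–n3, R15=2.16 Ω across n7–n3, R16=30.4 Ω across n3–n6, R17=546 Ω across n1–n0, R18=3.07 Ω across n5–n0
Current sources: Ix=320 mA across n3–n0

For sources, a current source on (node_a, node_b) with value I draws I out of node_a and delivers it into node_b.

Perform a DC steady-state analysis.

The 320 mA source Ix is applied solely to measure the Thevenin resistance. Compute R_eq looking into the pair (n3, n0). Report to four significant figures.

R_eq = 30.26 Ω

MNA unknowns: 7 node voltages V₁..V_7
R1: Y=0.006623 on G[0,1]
R2: Y=0.5263 on G[1,4]
R3: Y=0.3165 on G[7,4]
R4: Y=0.03021 on G[2,0]
R5: Y=0.002439 on G[5,2]
R6: Y=0.02695 on G[0,5]
R7: Y=0.009709 on G[3,4]
R8: Y=0.002433 on G[2,7]
R9: Y=0.01346 on G[4,1]
R10: Y=0.0002545 on G[1,6]
R11: Y=0.1076 on G[2,4]
R12: Y=0.008547 on G[2,0]
R13: Y=0.2976 on G[3,7]
R14: Y=0.0001377 on G[2,3]
R15: Y=0.4630 on G[7,3]
R16: Y=0.03289 on G[3,6]
R17: Y=0.001832 on G[1,0]
R18: Y=0.3257 on G[5,0]
Ix: z[3]−=0.32, z[0]+=0.32
solve → V1=-8.209, V2=-6.085, V3=-9.682, V4=-8.337, V5=-0.04179, V6=-9.670, V7=-9.279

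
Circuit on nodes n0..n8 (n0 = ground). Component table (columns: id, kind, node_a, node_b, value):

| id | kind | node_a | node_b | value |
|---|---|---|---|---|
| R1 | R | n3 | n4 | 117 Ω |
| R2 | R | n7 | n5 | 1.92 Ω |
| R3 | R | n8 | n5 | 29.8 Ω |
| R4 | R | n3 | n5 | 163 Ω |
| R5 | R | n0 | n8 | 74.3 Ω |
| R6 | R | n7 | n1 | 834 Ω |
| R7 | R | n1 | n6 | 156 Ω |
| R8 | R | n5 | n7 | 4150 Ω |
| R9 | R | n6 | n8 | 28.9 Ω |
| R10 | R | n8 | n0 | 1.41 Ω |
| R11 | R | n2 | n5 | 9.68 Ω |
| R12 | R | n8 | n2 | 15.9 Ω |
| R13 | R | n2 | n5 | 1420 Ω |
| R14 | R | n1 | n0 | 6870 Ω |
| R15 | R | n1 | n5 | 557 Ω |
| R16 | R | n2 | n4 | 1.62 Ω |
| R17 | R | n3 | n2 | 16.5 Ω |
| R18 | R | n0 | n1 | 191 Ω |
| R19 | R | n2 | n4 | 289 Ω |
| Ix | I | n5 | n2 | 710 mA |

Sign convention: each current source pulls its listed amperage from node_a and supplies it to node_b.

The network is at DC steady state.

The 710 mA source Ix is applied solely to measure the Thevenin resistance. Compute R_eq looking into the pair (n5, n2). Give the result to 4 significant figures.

R_eq = 7.547 Ω

Apply KCL at each of the 8 non-ground nodes and solve the resulting linear system.
Node n1: branches {R6, R7, R14, R15, R18} → V_1 = -0.7372
Node n2: branches {R11, R12, R13, R16, R17, R19, Ix} → V_2 = 1.953
Node n3: branches {R1, R4, R17} → V_3 = 1.515
Node n4: branches {R1, R16, R19} → V_4 = 1.947
Node n5: branches {R2, R3, R4, R8, R11, R13, R15, Ix} → V_5 = -3.406
Node n6: branches {R7, R9} → V_6 = -0.1106
Node n7: branches {R2, R6, R8} → V_7 = -3.400
Node n8: branches {R3, R5, R9, R10, R12} → V_8 = 0.005489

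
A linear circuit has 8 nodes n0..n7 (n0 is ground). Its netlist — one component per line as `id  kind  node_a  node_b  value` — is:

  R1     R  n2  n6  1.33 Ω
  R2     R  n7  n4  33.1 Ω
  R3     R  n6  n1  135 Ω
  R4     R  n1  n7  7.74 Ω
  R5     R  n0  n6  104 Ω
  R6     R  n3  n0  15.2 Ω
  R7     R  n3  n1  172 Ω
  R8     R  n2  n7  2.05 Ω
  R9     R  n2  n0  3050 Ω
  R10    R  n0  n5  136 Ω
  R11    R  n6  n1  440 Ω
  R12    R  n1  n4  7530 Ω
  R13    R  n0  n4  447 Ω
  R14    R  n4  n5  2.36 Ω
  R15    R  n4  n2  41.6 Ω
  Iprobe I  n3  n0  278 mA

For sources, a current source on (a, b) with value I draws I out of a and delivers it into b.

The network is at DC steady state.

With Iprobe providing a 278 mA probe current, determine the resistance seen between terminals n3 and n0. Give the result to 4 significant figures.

R_eq = 14.28 Ω

MNA unknowns: 7 node voltages V₁..V_7
R1: Y=0.7519 on G[2,6]
R2: Y=0.03021 on G[7,4]
R3: Y=0.007407 on G[6,1]
R4: Y=0.1292 on G[1,7]
R5: Y=0.009615 on G[0,6]
R6: Y=0.06579 on G[3,0]
R7: Y=0.005814 on G[3,1]
R8: Y=0.4878 on G[2,7]
R9: Y=0.0003279 on G[2,0]
R10: Y=0.007353 on G[0,5]
R11: Y=0.002273 on G[6,1]
R12: Y=0.0001328 on G[1,4]
R13: Y=0.002237 on G[0,4]
R14: Y=0.4237 on G[4,5]
R15: Y=0.02404 on G[4,2]
Iprobe: z[3]−=0.278, z[0]+=0.278
solve → V1=-1.075, V2=-0.9343, V3=-3.970, V4=-0.8066, V5=-0.7928, V6=-0.9244, V7=-0.9565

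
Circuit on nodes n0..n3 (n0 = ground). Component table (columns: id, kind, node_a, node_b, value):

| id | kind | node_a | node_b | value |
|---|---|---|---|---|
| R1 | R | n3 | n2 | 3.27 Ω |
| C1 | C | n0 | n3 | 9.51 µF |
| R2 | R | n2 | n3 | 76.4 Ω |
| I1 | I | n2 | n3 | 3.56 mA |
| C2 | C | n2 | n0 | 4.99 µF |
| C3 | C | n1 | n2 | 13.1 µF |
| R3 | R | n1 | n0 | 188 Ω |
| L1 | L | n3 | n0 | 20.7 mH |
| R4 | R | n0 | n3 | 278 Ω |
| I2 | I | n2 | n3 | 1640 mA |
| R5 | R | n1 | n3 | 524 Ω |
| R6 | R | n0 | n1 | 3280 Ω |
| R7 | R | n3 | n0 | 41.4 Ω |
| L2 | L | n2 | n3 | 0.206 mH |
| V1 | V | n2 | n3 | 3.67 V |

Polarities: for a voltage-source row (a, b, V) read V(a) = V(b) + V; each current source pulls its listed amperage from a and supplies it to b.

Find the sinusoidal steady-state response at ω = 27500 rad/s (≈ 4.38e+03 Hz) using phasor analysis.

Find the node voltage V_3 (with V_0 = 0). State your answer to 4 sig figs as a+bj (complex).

-1.265-0.05435j V

Apply KCL at each of the 3 non-ground nodes and solve the resulting linear system.
Node n1: branches {C3, R3, R5, R6} → V_1 = 2.405+0.002635j
Node n2: branches {R1, R2, I1, C2, C3, I2, L2, V1} → V_2 = 2.405-0.05435j
Node n3: branches {R1, C1, R2, I1, L1, R4, I2, R5, R7, L2, V1} → V_3 = -1.265-0.05435j
Source currents: i(V1)=-2.842+0.3177j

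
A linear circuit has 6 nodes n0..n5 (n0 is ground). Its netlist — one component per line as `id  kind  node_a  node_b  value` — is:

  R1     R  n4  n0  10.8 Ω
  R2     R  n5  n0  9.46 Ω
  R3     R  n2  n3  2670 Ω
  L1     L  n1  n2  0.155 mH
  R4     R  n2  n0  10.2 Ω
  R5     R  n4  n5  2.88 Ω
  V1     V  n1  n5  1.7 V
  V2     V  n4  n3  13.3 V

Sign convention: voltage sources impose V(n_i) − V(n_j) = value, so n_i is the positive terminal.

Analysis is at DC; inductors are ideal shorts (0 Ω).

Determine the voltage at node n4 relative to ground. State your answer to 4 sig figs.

-0.4660 V

Apply KCL at each of the 5 non-ground nodes and solve the resulting linear system.
Node n1: branches {L1, V1} → V_1 = 1.094
Node n2: branches {R3, L1, R4} → V_2 = 1.094
Node n3: branches {R3, V2} → V_3 = -13.77
Node n4: branches {R1, R5, V2} → V_4 = -0.4660
Node n5: branches {R2, R5, V1} → V_5 = -0.6062
Source currents: i(L1)=0.1128, i(V1)=-0.1128, i(V2)=-0.005565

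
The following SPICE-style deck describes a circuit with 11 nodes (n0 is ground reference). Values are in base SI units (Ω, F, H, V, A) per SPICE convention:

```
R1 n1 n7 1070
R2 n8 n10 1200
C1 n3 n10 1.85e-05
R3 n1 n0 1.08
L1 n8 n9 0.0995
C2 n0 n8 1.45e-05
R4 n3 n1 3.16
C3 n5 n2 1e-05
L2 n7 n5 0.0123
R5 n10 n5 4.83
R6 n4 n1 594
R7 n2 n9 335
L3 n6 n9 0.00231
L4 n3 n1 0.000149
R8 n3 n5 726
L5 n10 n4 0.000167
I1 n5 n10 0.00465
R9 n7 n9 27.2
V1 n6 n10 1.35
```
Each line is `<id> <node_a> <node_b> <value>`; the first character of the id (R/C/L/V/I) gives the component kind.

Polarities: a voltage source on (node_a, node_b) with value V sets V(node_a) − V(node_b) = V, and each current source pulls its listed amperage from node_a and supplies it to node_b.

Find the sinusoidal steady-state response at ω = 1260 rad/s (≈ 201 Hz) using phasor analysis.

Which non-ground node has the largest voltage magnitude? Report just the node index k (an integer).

6

MNA unknowns: 10 node voltages V₁..V_10 plus 1 source current (V1)
R1: Y=0.0009346+0.000j on G[1,7]
R2: Y=0.0008333+0.000j on G[8,10]
C1: Y=0.000+0.02331j on G[3,10]
R3: Y=0.9259+0.000j on G[1,0]
L1: Y=0.000-0.007976j on G[8,9]
C2: Y=0.000+0.01827j on G[0,8]
R4: Y=0.3165+0.000j on G[3,1]
C3: Y=0.000+0.01260j on G[5,2]
L2: Y=0.000-0.06452j on G[7,5]
R5: Y=0.2070+0.000j on G[10,5]
R6: Y=0.001684+0.000j on G[4,1]
R7: Y=0.002985+0.000j on G[2,9]
L3: Y=0.000-0.3436j on G[6,9]
L4: Y=0.000-5.327j on G[3,1]
R8: Y=0.001377+0.000j on G[3,5]
L5: Y=0.000-4.752j on G[10,4]
I1: z[5]−=0.00465, z[10]+=0.00465
R9: Y=0.03676+0.000j on G[7,9]
V1: row V6−V10=1.35, i_V1 at 6,10
solve → V1=-0.01615+0.03315j, V2=1.307+0.5554j, V3=-0.02162+0.03002j, V4=1.139+0.8929j, V5=1.258+0.8017j, V6=2.489+0.8934j, V7=1.546+1.236j, V8=-1.680-0.8186j, V9=2.347+0.7619j, V10=1.139+0.8934j
aux → i_V1=-0.04516+0.04891j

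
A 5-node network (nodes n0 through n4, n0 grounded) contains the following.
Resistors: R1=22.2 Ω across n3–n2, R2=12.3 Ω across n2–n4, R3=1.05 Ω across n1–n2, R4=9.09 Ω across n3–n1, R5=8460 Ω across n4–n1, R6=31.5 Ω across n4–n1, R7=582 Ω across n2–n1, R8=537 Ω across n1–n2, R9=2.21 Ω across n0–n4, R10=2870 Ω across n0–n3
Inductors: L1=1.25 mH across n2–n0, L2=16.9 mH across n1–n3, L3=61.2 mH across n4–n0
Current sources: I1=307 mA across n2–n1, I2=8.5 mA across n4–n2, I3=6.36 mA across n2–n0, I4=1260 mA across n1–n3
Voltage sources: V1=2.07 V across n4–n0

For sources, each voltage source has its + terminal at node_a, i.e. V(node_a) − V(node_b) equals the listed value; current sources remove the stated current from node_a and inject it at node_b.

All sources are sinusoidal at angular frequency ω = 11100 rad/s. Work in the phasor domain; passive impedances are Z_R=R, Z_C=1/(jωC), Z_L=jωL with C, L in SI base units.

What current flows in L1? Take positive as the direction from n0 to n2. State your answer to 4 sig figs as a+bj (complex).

-0.06805+0.1059j A

Element admittances at ω=11100 rad/s:
  Y(R1) = 0.04505+0.000j S between n3,n2
  Y(R2) = 0.08130+0.000j S between n2,n4
  Y(R3) = 0.9524+0.000j S between n1,n2
  Y(L1) = 0.000-0.07207j S between n2,n0
  Y(L2) = 0.000-0.005331j S between n1,n3
  Y(R4) = 0.1100+0.000j S between n3,n1
  Y(R5) = 0.0001182+0.000j S between n4,n1
  Y(L3) = 0.000-0.001472j S between n4,n0
  I1: injects 0.307 A into n1 (from n2)
  Y(R6) = 0.03175+0.000j S between n4,n1
  Y(R7) = 0.001718+0.000j S between n2,n1
  Y(R8) = 0.001862+0.000j S between n1,n2
  I2: injects 0.0085 A into n2 (from n4)
  I3: injects 0.00636 A into n0 (from n2)
  Y(R9) = 0.4525+0.000j S between n0,n4
  Y(R10) = 0.0003484+0.000j S between n0,n3
  I4: injects 1.26 A into n3 (from n1)
  V1: constraint V(n4)−V(n0) = 2.07
Assemble and solve the 5×5 MNA system:
  V(n1)=1.429+0.9021j  V(n2)=1.470+0.9442j  V(n3)=9.535+1.190j  V(n4)=2.070+0.000j
  i(V1)=-1.014+0.1086j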